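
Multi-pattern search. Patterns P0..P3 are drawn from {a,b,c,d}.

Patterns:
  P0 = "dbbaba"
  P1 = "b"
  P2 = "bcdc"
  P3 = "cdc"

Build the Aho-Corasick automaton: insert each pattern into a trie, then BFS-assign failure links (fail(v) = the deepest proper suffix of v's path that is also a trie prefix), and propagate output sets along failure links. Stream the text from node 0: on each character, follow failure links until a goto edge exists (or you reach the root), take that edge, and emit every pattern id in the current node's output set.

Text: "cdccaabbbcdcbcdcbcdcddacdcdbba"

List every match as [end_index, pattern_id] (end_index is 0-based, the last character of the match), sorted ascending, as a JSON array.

Build automaton:
Trie nodes:
  n0 'ε': b→7 c→11 d→1
  n1 'd': b→2
  n2 'db': b→3
  n3 'dbb': a→4
  n4 'dbba': b→5
  n5 'dbbab': a→6
  n6 'dbbaba': ·  ←P0
  n7 'b': c→8  ←P1
  n8 'bc': d→9
  n9 'bcd': c→10
  n10 'bcdc': ·  ←P2
  n11 'c': d→12
  n12 'cd': c→13
  n13 'cdc': ·  ←P3

Failure links (BFS by depth):
  n1('d'): parent n0 fail=0; on 'd' 0 → fail=0;  out ∅∪∅=∅
  n7('b'): parent n0 fail=0; on 'b' 0 → fail=0;  out {1}∪∅={1}
  n11('c'): parent n0 fail=0; on 'c' 0 → fail=0;  out ∅∪∅=∅
  n2('db'): parent n1 fail=0; on 'b' 0 → fail=7;  out ∅∪{1}={1}
  n8('bc'): parent n7 fail=0; on 'c' 0 → fail=11;  out ∅∪∅=∅
  n12('cd'): parent n11 fail=0; on 'd' 0 → fail=1;  out ∅∪∅=∅
  n3('dbb'): parent n2 fail=7; on 'b' 7→0 → fail=7;  out ∅∪{1}={1}
  n9('bcd'): parent n8 fail=11; on 'd' 11 → fail=12;  out ∅∪∅=∅
  n13('cdc'): parent n12 fail=1; on 'c' 1→0 → fail=11;  out {3}∪∅={3}
  n4('dbba'): parent n3 fail=7; on 'a' 7→0 → fail=0;  out ∅∪∅=∅
  n10('bcdc'): parent n9 fail=12; on 'c' 12 → fail=13;  out {2}∪{3}={2,3}
  n5('dbbab'): parent n4 fail=0; on 'b' 0 → fail=7;  out ∅∪{1}={1}
  n6('dbbaba'): parent n5 fail=7; on 'a' 7→0 → fail=0;  out {0}∪∅={0}

Text stream:
pos 0 'c': at 11
pos 1 'd': at 12
pos 2 'c': at 13  emit P3@[0:2]
pos 3 'c': at 11 ·f
pos 4 'a': at 0 ·f
pos 5 'a': at 0
pos 6 'b': at 7  emit P1@[6:6]
pos 7 'b': at 7 ·f  emit P1@[7:7]
pos 8 'b': at 7 ·f  emit P1@[8:8]
pos 9 'c': at 8
pos 10 'd': at 9
pos 11 'c': at 10  emit P2@[8:11],P3@[9:11]
pos 12 'b': at 7 ·f  emit P1@[12:12]
pos 13 'c': at 8
pos 14 'd': at 9
pos 15 'c': at 10  emit P2@[12:15],P3@[13:15]
pos 16 'b': at 7 ·f  emit P1@[16:16]
pos 17 'c': at 8
pos 18 'd': at 9
pos 19 'c': at 10  emit P2@[16:19],P3@[17:19]
pos 20 'd': at 12 ·f
pos 21 'd': at 1 ·f
pos 22 'a': at 0 ·f
pos 23 'c': at 11
pos 24 'd': at 12
pos 25 'c': at 13  emit P3@[23:25]
pos 26 'd': at 12 ·f
pos 27 'b': at 2 ·f  emit P1@[27:27]
pos 28 'b': at 3  emit P1@[28:28]
pos 29 'a': at 4

Matches: [[2,3],[6,1],[7,1],[8,1],[11,2],[11,3],[12,1],[15,2],[15,3],[16,1],[19,2],[19,3],[25,3],[27,1],[28,1]]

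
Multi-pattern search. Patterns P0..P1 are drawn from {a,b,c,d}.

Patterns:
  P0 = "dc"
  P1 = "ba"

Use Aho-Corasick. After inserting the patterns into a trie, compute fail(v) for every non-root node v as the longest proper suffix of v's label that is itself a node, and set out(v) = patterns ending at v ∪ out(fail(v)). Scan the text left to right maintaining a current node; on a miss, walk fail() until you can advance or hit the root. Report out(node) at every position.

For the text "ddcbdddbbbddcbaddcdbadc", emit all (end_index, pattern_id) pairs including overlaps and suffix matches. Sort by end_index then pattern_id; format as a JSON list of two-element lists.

Build:
Trie nodes:
  0='ε' goto b→3 d→1
  1='d' goto c→2
  2='dc' goto ·  [P0 ends]
  3='b' goto a→4
  4='ba' goto ·  [P1 ends]

Failure links (BFS by depth):
  n1('d'): parent n0 fail=0; on 'd' 0 → fail=0;  out ∅∪∅=∅
  n3('b'): parent n0 fail=0; on 'b' 0 → fail=0;  out ∅∪∅=∅
  n2('dc'): parent n1 fail=0; on 'c' 0 → fail=0;  out {0}∪∅={0}
  n4('ba'): parent n3 fail=0; on 'a' 0 → fail=0;  out {1}∪∅={1}

Run:
pos 0 'd': at 1
pos 1 'd': at 1 (fail-walked)
pos 2 'c': at 2  → match P0@[1:2]
pos 3 'b': at 3 (fail-walked)
pos 4 'd': at 1 (fail-walked)
pos 5 'd': at 1 (fail-walked)
pos 6 'd': at 1 (fail-walked)
pos 7 'b': at 3 (fail-walked)
pos 8 'b': at 3 (fail-walked)
pos 9 'b': at 3 (fail-walked)
pos 10 'd': at 1 (fail-walked)
pos 11 'd': at 1 (fail-walked)
pos 12 'c': at 2  → match P0@[11:12]
pos 13 'b': at 3 (fail-walked)
pos 14 'a': at 4  → match P1@[13:14]
pos 15 'd': at 1 (fail-walked)
pos 16 'd': at 1 (fail-walked)
pos 17 'c': at 2  → match P0@[16:17]
pos 18 'd': at 1 (fail-walked)
pos 19 'b': at 3 (fail-walked)
pos 20 'a': at 4  → match P1@[19:20]
pos 21 'd': at 1 (fail-walked)
pos 22 'c': at 2  → match P0@[21:22]

Result: [[2,0],[12,0],[14,1],[17,0],[20,1],[22,0]]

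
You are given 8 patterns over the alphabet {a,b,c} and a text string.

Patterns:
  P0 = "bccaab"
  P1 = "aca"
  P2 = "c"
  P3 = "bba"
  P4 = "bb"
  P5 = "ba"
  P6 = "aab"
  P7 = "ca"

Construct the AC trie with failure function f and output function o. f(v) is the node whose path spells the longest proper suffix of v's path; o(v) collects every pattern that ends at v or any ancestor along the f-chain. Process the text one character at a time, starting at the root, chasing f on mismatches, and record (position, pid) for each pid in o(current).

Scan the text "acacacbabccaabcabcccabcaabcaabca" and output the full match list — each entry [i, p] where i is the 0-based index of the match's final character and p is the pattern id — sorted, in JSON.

Build automaton:
Trie (insert patterns):
  n0 'ε': a→7 b→1 c→10
  n1 'b': a→13 b→11 c→2
  n2 'bc': c→3
  n3 'bcc': a→4
  n4 'bcca': a→5
  n5 'bccaa': b→6
  n6 'bccaab': ·  ←P0
  n7 'a': a→14 c→8
  n8 'ac': a→9
  n9 'aca': ·  ←P1
  n10 'c': a→16  ←P2
  n11 'bb': a→12  ←P4
  n12 'bba': ·  ←P3
  n13 'ba': ·  ←P5
  n14 'aa': b→15
  n15 'aab': ·  ←P6
  n16 'ca': ·  ←P7

BFS fail/out derivation:
  n1('b'): parent n0 fail=0; on 'b' 0 → fail=0;  out ∅∪∅=∅
  n7('a'): parent n0 fail=0; on 'a' 0 → fail=0;  out ∅∪∅=∅
  n10('c'): parent n0 fail=0; on 'c' 0 → fail=0;  out {2}∪∅={2}
  n2('bc'): parent n1 fail=0; on 'c' 0 → fail=10;  out ∅∪{2}={2}
  n8('ac'): parent n7 fail=0; on 'c' 0 → fail=10;  out ∅∪{2}={2}
  n11('bb'): parent n1 fail=0; on 'b' 0 → fail=1;  out {4}∪∅={4}
  n13('ba'): parent n1 fail=0; on 'a' 0 → fail=7;  out {5}∪∅={5}
  n14('aa'): parent n7 fail=0; on 'a' 0 → fail=7;  out ∅∪∅=∅
  n16('ca'): parent n10 fail=0; on 'a' 0 → fail=7;  out {7}∪∅={7}
  n3('bcc'): parent n2 fail=10; on 'c' 10→0 → fail=10;  out ∅∪{2}={2}
  n9('aca'): parent n8 fail=10; on 'a' 10 → fail=16;  out {1}∪{7}={1,7}
  n12('bba'): parent n11 fail=1; on 'a' 1 → fail=13;  out {3}∪{5}={3,5}
  n15('aab'): parent n14 fail=7; on 'b' 7→0 → fail=1;  out {6}∪∅={6}
  n4('bcca'): parent n3 fail=10; on 'a' 10 → fail=16;  out ∅∪{7}={7}
  n5('bccaa'): parent n4 fail=16; on 'a' 16→7 → fail=14;  out ∅∪∅=∅
  n6('bccaab'): parent n5 fail=14; on 'b' 14 → fail=15;  out {0}∪{6}={0,6}

Scan:
[0] read 'a'  n0⇒n7
[1] read 'c'  n7⇒n8  ** P2@[1:1]
[2] read 'a'  n8⇒n9  ** P1@[0:2],P7@[1:2]
[3] read 'c'  n9⇒n8 ·f  ** P2@[3:3]
[4] read 'a'  n8⇒n9  ** P1@[2:4],P7@[3:4]
[5] read 'c'  n9⇒n8 ·f  ** P2@[5:5]
[6] read 'b'  n8⇒n1 ·f
[7] read 'a'  n1⇒n13  ** P5@[6:7]
[8] read 'b'  n13⇒n1 ·f
[9] read 'c'  n1⇒n2  ** P2@[9:9]
[10] read 'c'  n2⇒n3  ** P2@[10:10]
[11] read 'a'  n3⇒n4  ** P7@[10:11]
[12] read 'a'  n4⇒n5
[13] read 'b'  n5⇒n6  ** P0@[8:13],P6@[11:13]
[14] read 'c'  n6⇒n2 ·f  ** P2@[14:14]
[15] read 'a'  n2⇒n16 ·f  ** P7@[14:15]
[16] read 'b'  n16⇒n1 ·f
[17] read 'c'  n1⇒n2  ** P2@[17:17]
[18] read 'c'  n2⇒n3  ** P2@[18:18]
[19] read 'c'  n3⇒n10 ·f  ** P2@[19:19]
[20] read 'a'  n10⇒n16  ** P7@[19:20]
[21] read 'b'  n16⇒n1 ·f
[22] read 'c'  n1⇒n2  ** P2@[22:22]
[23] read 'a'  n2⇒n16 ·f  ** P7@[22:23]
[24] read 'a'  n16⇒n14 ·f
[25] read 'b'  n14⇒n15  ** P6@[23:25]
[26] read 'c'  n15⇒n2 ·f  ** P2@[26:26]
[27] read 'a'  n2⇒n16 ·f  ** P7@[26:27]
[28] read 'a'  n16⇒n14 ·f
[29] read 'b'  n14⇒n15  ** P6@[27:29]
[30] read 'c'  n15⇒n2 ·f  ** P2@[30:30]
[31] read 'a'  n2⇒n16 ·f  ** P7@[30:31]

All matches (sorted): [[1,2],[2,1],[2,7],[3,2],[4,1],[4,7],[5,2],[7,5],[9,2],[10,2],[11,7],[13,0],[13,6],[14,2],[15,7],[17,2],[18,2],[19,2],[20,7],[22,2],[23,7],[25,6],[26,2],[27,7],[29,6],[30,2],[31,7]]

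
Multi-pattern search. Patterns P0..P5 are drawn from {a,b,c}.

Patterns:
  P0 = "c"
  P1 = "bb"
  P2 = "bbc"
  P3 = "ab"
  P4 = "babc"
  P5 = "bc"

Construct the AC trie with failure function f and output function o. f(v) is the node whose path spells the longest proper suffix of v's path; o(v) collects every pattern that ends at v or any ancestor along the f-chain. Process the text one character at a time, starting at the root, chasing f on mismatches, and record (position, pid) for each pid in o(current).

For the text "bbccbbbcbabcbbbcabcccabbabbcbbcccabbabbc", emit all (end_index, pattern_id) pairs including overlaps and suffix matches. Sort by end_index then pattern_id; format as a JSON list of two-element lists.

Build automaton:
Trie nodes:
  n0 'ε': a→5 b→2 c→1
  n1 'c': ·  [P0 ends]
  n2 'b': a→7 b→3 c→10
  n3 'bb': c→4  [P1 ends]
  n4 'bbc': ·  [P2 ends]
  n5 'a': b→6
  n6 'ab': ·  [P3 ends]
  n7 'ba': b→8
  n8 'bab': c→9
  n9 'babc': ·  [P4 ends]
  n10 'bc': ·  [P5 ends]

Failure links (BFS by depth):
  n1('c'): parent n0 fail=0; on 'c' 0 → fail=0;  out {0}∪∅={0}
  n2('b'): parent n0 fail=0; on 'b' 0 → fail=0;  out ∅∪∅=∅
  n5('a'): parent n0 fail=0; on 'a' 0 → fail=0;  out ∅∪∅=∅
  n3('bb'): parent n2 fail=0; on 'b' 0 → fail=2;  out {1}∪∅={1}
  n6('ab'): parent n5 fail=0; on 'b' 0 → fail=2;  out {3}∪∅={3}
  n7('ba'): parent n2 fail=0; on 'a' 0 → fail=5;  out ∅∪∅=∅
  n10('bc'): parent n2 fail=0; on 'c' 0 → fail=1;  out {5}∪{0}={0,5}
  n4('bbc'): parent n3 fail=2; on 'c' 2 → fail=10;  out {2}∪{0,5}={0,2,5}
  n8('bab'): parent n7 fail=5; on 'b' 5 → fail=6;  out ∅∪{3}={3}
  n9('babc'): parent n8 fail=6; on 'c' 6→2 → fail=10;  out {4}∪{0,5}={0,4,5}

Text stream:
i=0 'b': node 0→2
i=1 'b': node 2→3  emit P1@[0:1]
i=2 'c': node 3→4  emit P0@[2:2],P2@[0:2],P5@[1:2]
i=3 'c': node 4→1 (via fail)  emit P0@[3:3]
i=4 'b': node 1→2 (via fail)
i=5 'b': node 2→3  emit P1@[4:5]
i=6 'b': node 3→3 (via fail)  emit P1@[5:6]
i=7 'c': node 3→4  emit P0@[7:7],P2@[5:7],P5@[6:7]
i=8 'b': node 4→2 (via fail)
i=9 'a': node 2→7
i=10 'b': node 7→8  emit P3@[9:10]
i=11 'c': node 8→9  emit P0@[11:11],P4@[8:11],P5@[10:11]
i=12 'b': node 9→2 (via fail)
i=13 'b': node 2→3  emit P1@[12:13]
i=14 'b': node 3→3 (via fail)  emit P1@[13:14]
i=15 'c': node 3→4  emit P0@[15:15],P2@[13:15],P5@[14:15]
i=16 'a': node 4→5 (via fail)
i=17 'b': node 5→6  emit P3@[16:17]
i=18 'c': node 6→10 (via fail)  emit P0@[18:18],P5@[17:18]
i=19 'c': node 10→1 (via fail)  emit P0@[19:19]
i=20 'c': node 1→1 (via fail)  emit P0@[20:20]
i=21 'a': node 1→5 (via fail)
i=22 'b': node 5→6  emit P3@[21:22]
i=23 'b': node 6→3 (via fail)  emit P1@[22:23]
i=24 'a': node 3→7 (via fail)
i=25 'b': node 7→8  emit P3@[24:25]
i=26 'b': node 8→3 (via fail)  emit P1@[25:26]
i=27 'c': node 3→4  emit P0@[27:27],P2@[25:27],P5@[26:27]
i=28 'b': node 4→2 (via fail)
i=29 'b': node 2→3  emit P1@[28:29]
i=30 'c': node 3→4  emit P0@[30:30],P2@[28:30],P5@[29:30]
i=31 'c': node 4→1 (via fail)  emit P0@[31:31]
i=32 'c': node 1→1 (via fail)  emit P0@[32:32]
i=33 'a': node 1→5 (via fail)
i=34 'b': node 5→6  emit P3@[33:34]
i=35 'b': node 6→3 (via fail)  emit P1@[34:35]
i=36 'a': node 3→7 (via fail)
i=37 'b': node 7→8  emit P3@[36:37]
i=38 'b': node 8→3 (via fail)  emit P1@[37:38]
i=39 'c': node 3→4  emit P0@[39:39],P2@[37:39],P5@[38:39]

Matches: [[1,1],[2,0],[2,2],[2,5],[3,0],[5,1],[6,1],[7,0],[7,2],[7,5],[10,3],[11,0],[11,4],[11,5],[13,1],[14,1],[15,0],[15,2],[15,5],[17,3],[18,0],[18,5],[19,0],[20,0],[22,3],[23,1],[25,3],[26,1],[27,0],[27,2],[27,5],[29,1],[30,0],[30,2],[30,5],[31,0],[32,0],[34,3],[35,1],[37,3],[38,1],[39,0],[39,2],[39,5]]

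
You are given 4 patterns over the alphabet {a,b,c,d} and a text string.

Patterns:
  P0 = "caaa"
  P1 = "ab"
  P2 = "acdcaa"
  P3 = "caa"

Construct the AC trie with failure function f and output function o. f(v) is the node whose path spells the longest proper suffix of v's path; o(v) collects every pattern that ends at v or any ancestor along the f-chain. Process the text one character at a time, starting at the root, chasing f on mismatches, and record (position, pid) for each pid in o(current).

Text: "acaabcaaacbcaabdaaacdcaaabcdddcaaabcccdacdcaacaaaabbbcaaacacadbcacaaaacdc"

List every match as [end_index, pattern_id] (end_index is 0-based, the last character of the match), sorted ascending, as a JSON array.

Build:
Trie nodes:
  n0 'ε': a→5 c→1
  n1 'c': a→2
  n2 'ca': a→3
  n3 'caa': a→4  [P3 ends]
  n4 'caaa': ·  [P0 ends]
  n5 'a': b→6 c→7
  n6 'ab': ·  [P1 ends]
  n7 'ac': d→8
  n8 'acd': c→9
  n9 'acdc': a→10
  n10 'acdca': a→11
  n11 'acdcaa': ·  [P2 ends]

Failure links (BFS by depth):
  fail(1) 'c': from fail(0)=0 chase 'c': 0 ⇒ 0;  out=∅∪out(0)=∅
  fail(5) 'a': from fail(0)=0 chase 'a': 0 ⇒ 0;  out=∅∪out(0)=∅
  fail(2) 'ca': from fail(1)=0 chase 'a': 0 ⇒ 5;  out=∅∪out(5)=∅
  fail(6) 'ab': from fail(5)=0 chase 'b': 0 ⇒ 0;  out={1}∪out(0)={1}
  fail(7) 'ac': from fail(5)=0 chase 'c': 0 ⇒ 1;  out=∅∪out(1)=∅
  fail(3) 'caa': from fail(2)=5 chase 'a': 5→0 ⇒ 5;  out={3}∪out(5)={3}
  fail(8) 'acd': from fail(7)=1 chase 'd': 1→0 ⇒ 0;  out=∅∪out(0)=∅
  fail(4) 'caaa': from fail(3)=5 chase 'a': 5→0 ⇒ 5;  out={0}∪out(5)={0}
  fail(9) 'acdc': from fail(8)=0 chase 'c': 0 ⇒ 1;  out=∅∪out(1)=∅
  fail(10) 'acdca': from fail(9)=1 chase 'a': 1 ⇒ 2;  out=∅∪out(2)=∅
  fail(11) 'acdcaa': from fail(10)=2 chase 'a': 2 ⇒ 3;  out={2}∪out(3)={2,3}

Scan:
i=0 'a': node 0→5
i=1 'c': node 5→7
i=2 'a': node 7→2 (via fail)
i=3 'a': node 2→3  emit P3@[1:3]
i=4 'b': node 3→6 (via fail)  emit P1@[3:4]
i=5 'c': node 6→1 (via fail)
i=6 'a': node 1→2
i=7 'a': node 2→3  emit P3@[5:7]
i=8 'a': node 3→4  emit P0@[5:8]
i=9 'c': node 4→7 (via fail)
i=10 'b': node 7→0 (via fail)
i=11 'c': node 0→1
i=12 'a': node 1→2
i=13 'a': node 2→3  emit P3@[11:13]
i=14 'b': node 3→6 (via fail)  emit P1@[13:14]
i=15 'd': node 6→0 (via fail)
i=16 'a': node 0→5
i=17 'a': node 5→5 (via fail)
i=18 'a': node 5→5 (via fail)
i=19 'c': node 5→7
i=20 'd': node 7→8
i=21 'c': node 8→9
i=22 'a': node 9→10
i=23 'a': node 10→11  emit P2@[18:23],P3@[21:23]
i=24 'a': node 11→4 (via fail)  emit P0@[21:24]
i=25 'b': node 4→6 (via fail)  emit P1@[24:25]
i=26 'c': node 6→1 (via fail)
i=27 'd': node 1→0 (via fail)
i=28 'd': node 0→0
i=29 'd': node 0→0
i=30 'c': node 0→1
i=31 'a': node 1→2
i=32 'a': node 2→3  emit P3@[30:32]
i=33 'a': node 3→4  emit P0@[30:33]
i=34 'b': node 4→6 (via fail)  emit P1@[33:34]
i=35 'c': node 6→1 (via fail)
i=36 'c': node 1→1 (via fail)
i=37 'c': node 1→1 (via fail)
i=38 'd': node 1→0 (via fail)
i=39 'a': node 0→5
i=40 'c': node 5→7
i=41 'd': node 7→8
i=42 'c': node 8→9
i=43 'a': node 9→10
i=44 'a': node 10→11  emit P2@[39:44],P3@[42:44]
i=45 'c': node 11→7 (via fail)
i=46 'a': node 7→2 (via fail)
i=47 'a': node 2→3  emit P3@[45:47]
i=48 'a': node 3→4  emit P0@[45:48]
i=49 'a': node 4→5 (via fail)
i=50 'b': node 5→6  emit P1@[49:50]
i=51 'b': node 6→0 (via fail)
i=52 'b': node 0→0
i=53 'c': node 0→1
i=54 'a': node 1→2
i=55 'a': node 2→3  emit P3@[53:55]
i=56 'a': node 3→4  emit P0@[53:56]
i=57 'c': node 4→7 (via fail)
i=58 'a': node 7→2 (via fail)
i=59 'c': node 2→7 (via fail)
i=60 'a': node 7→2 (via fail)
i=61 'd': node 2→0 (via fail)
i=62 'b': node 0→0
i=63 'c': node 0→1
i=64 'a': node 1→2
i=65 'c': node 2→7 (via fail)
i=66 'a': node 7→2 (via fail)
i=67 'a': node 2→3  emit P3@[65:67]
i=68 'a': node 3→4  emit P0@[65:68]
i=69 'a': node 4→5 (via fail)
i=70 'c': node 5→7
i=71 'd': node 7→8
i=72 'c': node 8→9

Result: [[3,3],[4,1],[7,3],[8,0],[13,3],[14,1],[23,2],[23,3],[24,0],[25,1],[32,3],[33,0],[34,1],[44,2],[44,3],[47,3],[48,0],[50,1],[55,3],[56,0],[67,3],[68,0]]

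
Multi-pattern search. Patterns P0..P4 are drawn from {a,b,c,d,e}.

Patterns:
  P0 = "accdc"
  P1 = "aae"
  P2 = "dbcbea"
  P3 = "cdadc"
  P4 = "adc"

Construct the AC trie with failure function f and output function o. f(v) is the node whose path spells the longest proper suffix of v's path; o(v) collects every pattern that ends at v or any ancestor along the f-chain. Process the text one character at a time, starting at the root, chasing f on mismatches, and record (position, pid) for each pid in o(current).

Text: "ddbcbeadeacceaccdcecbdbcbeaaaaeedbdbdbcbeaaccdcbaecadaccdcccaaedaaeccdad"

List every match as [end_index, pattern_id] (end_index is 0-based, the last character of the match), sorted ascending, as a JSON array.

Construct AC machine:
Trie nodes:
  n0 'ε': a→1 c→14 d→8
  n1 'a': a→6 c→2 d→19
  n2 'ac': c→3
  n3 'acc': d→4
  n4 'accd': c→5
  n5 'accdc': ·  [P0 ends]
  n6 'aa': e→7
  n7 'aae': ·  [P1 ends]
  n8 'd': b→9
  n9 'db': c→10
  n10 'dbc': b→11
  n11 'dbcb': e→12
  n12 'dbcbe': a→13
  n13 'dbcbea': ·  [P2 ends]
  n14 'c': d→15
  n15 'cd': a→16
  n16 'cda': d→17
  n17 'cdad': c→18
  n18 'cdadc': ·  [P3 ends]
  n19 'ad': c→20
  n20 'adc': ·  [P4 ends]

Failure links (BFS by depth):
  fail(1) 'a': from fail(0)=0 chase 'a': 0 ⇒ 0;  out=∅∪out(0)=∅
  fail(8) 'd': from fail(0)=0 chase 'd': 0 ⇒ 0;  out=∅∪out(0)=∅
  fail(14) 'c': from fail(0)=0 chase 'c': 0 ⇒ 0;  out=∅∪out(0)=∅
  fail(2) 'ac': from fail(1)=0 chase 'c': 0 ⇒ 14;  out=∅∪out(14)=∅
  fail(6) 'aa': from fail(1)=0 chase 'a': 0 ⇒ 1;  out=∅∪out(1)=∅
  fail(9) 'db': from fail(8)=0 chase 'b': 0 ⇒ 0;  out=∅∪out(0)=∅
  fail(15) 'cd': from fail(14)=0 chase 'd': 0 ⇒ 8;  out=∅∪out(8)=∅
  fail(19) 'ad': from fail(1)=0 chase 'd': 0 ⇒ 8;  out=∅∪out(8)=∅
  fail(3) 'acc': from fail(2)=14 chase 'c': 14→0 ⇒ 14;  out=∅∪out(14)=∅
  fail(7) 'aae': from fail(6)=1 chase 'e': 1→0 ⇒ 0;  out={1}∪out(0)={1}
  fail(10) 'dbc': from fail(9)=0 chase 'c': 0 ⇒ 14;  out=∅∪out(14)=∅
  fail(16) 'cda': from fail(15)=8 chase 'a': 8→0 ⇒ 1;  out=∅∪out(1)=∅
  fail(20) 'adc': from fail(19)=8 chase 'c': 8→0 ⇒ 14;  out={4}∪out(14)={4}
  fail(4) 'accd': from fail(3)=14 chase 'd': 14 ⇒ 15;  out=∅∪out(15)=∅
  fail(11) 'dbcb': from fail(10)=14 chase 'b': 14→0 ⇒ 0;  out=∅∪out(0)=∅
  fail(17) 'cdad': from fail(16)=1 chase 'd': 1 ⇒ 19;  out=∅∪out(19)=∅
  fail(5) 'accdc': from fail(4)=15 chase 'c': 15→8→0 ⇒ 14;  out={0}∪out(14)={0}
  fail(12) 'dbcbe': from fail(11)=0 chase 'e': 0 ⇒ 0;  out=∅∪out(0)=∅
  fail(18) 'cdadc': from fail(17)=19 chase 'c': 19 ⇒ 20;  out={3}∪out(20)={3,4}
  fail(13) 'dbcbea': from fail(12)=0 chase 'a': 0 ⇒ 1;  out={2}∪out(1)={2}

Scan:
i=0 'd': node 0→8
i=1 'd': node 8→8 ·f
i=2 'b': node 8→9
i=3 'c': node 9→10
i=4 'b': node 10→11
i=5 'e': node 11→12
i=6 'a': node 12→13  → match P2@[1:6]
i=7 'd': node 13→19 ·f
i=8 'e': node 19→0 ·f
i=9 'a': node 0→1
i=10 'c': node 1→2
i=11 'c': node 2→3
i=12 'e': node 3→0 ·f
i=13 'a': node 0→1
i=14 'c': node 1→2
i=15 'c': node 2→3
i=16 'd': node 3→4
i=17 'c': node 4→5  → match P0@[13:17]
i=18 'e': node 5→0 ·f
i=19 'c': node 0→14
i=20 'b': node 14→0 ·f
i=21 'd': node 0→8
i=22 'b': node 8→9
i=23 'c': node 9→10
i=24 'b': node 10→11
i=25 'e': node 11→12
i=26 'a': node 12→13  → match P2@[21:26]
i=27 'a': node 13→6 ·f
i=28 'a': node 6→6 ·f
i=29 'a': node 6→6 ·f
i=30 'e': node 6→7  → match P1@[28:30]
i=31 'e': node 7→0 ·f
i=32 'd': node 0→8
i=33 'b': node 8→9
i=34 'd': node 9→8 ·f
i=35 'b': node 8→9
i=36 'd': node 9→8 ·f
i=37 'b': node 8→9
i=38 'c': node 9→10
i=39 'b': node 10→11
i=40 'e': node 11→12
i=41 'a': node 12→13  → match P2@[36:41]
i=42 'a': node 13→6 ·f
i=43 'c': node 6→2 ·f
i=44 'c': node 2→3
i=45 'd': node 3→4
i=46 'c': node 4→5  → match P0@[42:46]
i=47 'b': node 5→0 ·f
i=48 'a': node 0→1
i=49 'e': node 1→0 ·f
i=50 'c': node 0→14
i=51 'a': node 14→1 ·f
i=52 'd': node 1→19
i=53 'a': node 19→1 ·f
i=54 'c': node 1→2
i=55 'c': node 2→3
i=56 'd': node 3→4
i=57 'c': node 4→5  → match P0@[53:57]
i=58 'c': node 5→14 ·f
i=59 'c': node 14→14 ·f
i=60 'a': node 14→1 ·f
i=61 'a': node 1→6
i=62 'e': node 6→7  → match P1@[60:62]
i=63 'd': node 7→8 ·f
i=64 'a': node 8→1 ·f
i=65 'a': node 1→6
i=66 'e': node 6→7  → match P1@[64:66]
i=67 'c': node 7→14 ·f
i=68 'c': node 14→14 ·f
i=69 'd': node 14→15
i=70 'a': node 15→16
i=71 'd': node 16→17

Result: [[6,2],[17,0],[26,2],[30,1],[41,2],[46,0],[57,0],[62,1],[66,1]]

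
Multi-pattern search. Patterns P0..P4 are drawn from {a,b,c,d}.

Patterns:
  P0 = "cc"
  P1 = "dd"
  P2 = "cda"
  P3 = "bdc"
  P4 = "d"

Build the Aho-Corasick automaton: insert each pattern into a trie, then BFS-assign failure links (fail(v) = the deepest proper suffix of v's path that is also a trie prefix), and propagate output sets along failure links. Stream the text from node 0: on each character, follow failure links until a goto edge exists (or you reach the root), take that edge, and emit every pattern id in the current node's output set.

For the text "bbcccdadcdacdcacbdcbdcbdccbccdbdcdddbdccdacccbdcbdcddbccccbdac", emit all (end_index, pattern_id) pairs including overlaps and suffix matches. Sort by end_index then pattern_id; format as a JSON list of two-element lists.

Construct AC machine:
Trie nodes:
  0='ε' goto b→7 c→1 d→3
  1='c' goto c→2 d→5
  2='cc' goto ·  ←P0
  3='d' goto d→4  ←P4
  4='dd' goto ·  ←P1
  5='cd' goto a→6
  6='cda' goto ·  ←P2
  7='b' goto d→8
  8='bd' goto c→9
  9='bdc' goto ·  ←P3

Failure links (BFS by depth):
  n1('c'): parent n0 fail=0; on 'c' 0 → fail=0;  out ∅∪∅=∅
  n3('d'): parent n0 fail=0; on 'd' 0 → fail=0;  out {4}∪∅={4}
  n7('b'): parent n0 fail=0; on 'b' 0 → fail=0;  out ∅∪∅=∅
  n2('cc'): parent n1 fail=0; on 'c' 0 → fail=1;  out {0}∪∅={0}
  n4('dd'): parent n3 fail=0; on 'd' 0 → fail=3;  out {1}∪{4}={1,4}
  n5('cd'): parent n1 fail=0; on 'd' 0 → fail=3;  out ∅∪{4}={4}
  n8('bd'): parent n7 fail=0; on 'd' 0 → fail=3;  out ∅∪{4}={4}
  n6('cda'): parent n5 fail=3; on 'a' 3→0 → fail=0;  out {2}∪∅={2}
  n9('bdc'): parent n8 fail=3; on 'c' 3→0 → fail=1;  out {3}∪∅={3}

Scan:
[0] read 'b'  n0⇒n7
[1] read 'b'  n7⇒n7 (fail-walked)
[2] read 'c'  n7⇒n1 (fail-walked)
[3] read 'c'  n1⇒n2  ** P0@[2:3]
[4] read 'c'  n2⇒n2 (fail-walked)  ** P0@[3:4]
[5] read 'd'  n2⇒n5 (fail-walked)  ** P4@[5:5]
[6] read 'a'  n5⇒n6  ** P2@[4:6]
[7] read 'd'  n6⇒n3 (fail-walked)  ** P4@[7:7]
[8] read 'c'  n3⇒n1 (fail-walked)
[9] read 'd'  n1⇒n5  ** P4@[9:9]
[10] read 'a'  n5⇒n6  ** P2@[8:10]
[11] read 'c'  n6⇒n1 (fail-walked)
[12] read 'd'  n1⇒n5  ** P4@[12:12]
[13] read 'c'  n5⇒n1 (fail-walked)
[14] read 'a'  n1⇒n0 (fail-walked)
[15] read 'c'  n0⇒n1
[16] read 'b'  n1⇒n7 (fail-walked)
[17] read 'd'  n7⇒n8  ** P4@[17:17]
[18] read 'c'  n8⇒n9  ** P3@[16:18]
[19] read 'b'  n9⇒n7 (fail-walked)
[20] read 'd'  n7⇒n8  ** P4@[20:20]
[21] read 'c'  n8⇒n9  ** P3@[19:21]
[22] read 'b'  n9⇒n7 (fail-walked)
[23] read 'd'  n7⇒n8  ** P4@[23:23]
[24] read 'c'  n8⇒n9  ** P3@[22:24]
[25] read 'c'  n9⇒n2 (fail-walked)  ** P0@[24:25]
[26] read 'b'  n2⇒n7 (fail-walked)
[27] read 'c'  n7⇒n1 (fail-walked)
[28] read 'c'  n1⇒n2  ** P0@[27:28]
[29] read 'd'  n2⇒n5 (fail-walked)  ** P4@[29:29]
[30] read 'b'  n5⇒n7 (fail-walked)
[31] read 'd'  n7⇒n8  ** P4@[31:31]
[32] read 'c'  n8⇒n9  ** P3@[30:32]
[33] read 'd'  n9⇒n5 (fail-walked)  ** P4@[33:33]
[34] read 'd'  n5⇒n4 (fail-walked)  ** P1@[33:34],P4@[34:34]
[35] read 'd'  n4⇒n4 (fail-walked)  ** P1@[34:35],P4@[35:35]
[36] read 'b'  n4⇒n7 (fail-walked)
[37] read 'd'  n7⇒n8  ** P4@[37:37]
[38] read 'c'  n8⇒n9  ** P3@[36:38]
[39] read 'c'  n9⇒n2 (fail-walked)  ** P0@[38:39]
[40] read 'd'  n2⇒n5 (fail-walked)  ** P4@[40:40]
[41] read 'a'  n5⇒n6  ** P2@[39:41]
[42] read 'c'  n6⇒n1 (fail-walked)
[43] read 'c'  n1⇒n2  ** P0@[42:43]
[44] read 'c'  n2⇒n2 (fail-walked)  ** P0@[43:44]
[45] read 'b'  n2⇒n7 (fail-walked)
[46] read 'd'  n7⇒n8  ** P4@[46:46]
[47] read 'c'  n8⇒n9  ** P3@[45:47]
[48] read 'b'  n9⇒n7 (fail-walked)
[49] read 'd'  n7⇒n8  ** P4@[49:49]
[50] read 'c'  n8⇒n9  ** P3@[48:50]
[51] read 'd'  n9⇒n5 (fail-walked)  ** P4@[51:51]
[52] read 'd'  n5⇒n4 (fail-walked)  ** P1@[51:52],P4@[52:52]
[53] read 'b'  n4⇒n7 (fail-walked)
[54] read 'c'  n7⇒n1 (fail-walked)
[55] read 'c'  n1⇒n2  ** P0@[54:55]
[56] read 'c'  n2⇒n2 (fail-walked)  ** P0@[55:56]
[57] read 'c'  n2⇒n2 (fail-walked)  ** P0@[56:57]
[58] read 'b'  n2⇒n7 (fail-walked)
[59] read 'd'  n7⇒n8  ** P4@[59:59]
[60] read 'a'  n8⇒n0 (fail-walked)
[61] read 'c'  n0⇒n1

Matches: [[3,0],[4,0],[5,4],[6,2],[7,4],[9,4],[10,2],[12,4],[17,4],[18,3],[20,4],[21,3],[23,4],[24,3],[25,0],[28,0],[29,4],[31,4],[32,3],[33,4],[34,1],[34,4],[35,1],[35,4],[37,4],[38,3],[39,0],[40,4],[41,2],[43,0],[44,0],[46,4],[47,3],[49,4],[50,3],[51,4],[52,1],[52,4],[55,0],[56,0],[57,0],[59,4]]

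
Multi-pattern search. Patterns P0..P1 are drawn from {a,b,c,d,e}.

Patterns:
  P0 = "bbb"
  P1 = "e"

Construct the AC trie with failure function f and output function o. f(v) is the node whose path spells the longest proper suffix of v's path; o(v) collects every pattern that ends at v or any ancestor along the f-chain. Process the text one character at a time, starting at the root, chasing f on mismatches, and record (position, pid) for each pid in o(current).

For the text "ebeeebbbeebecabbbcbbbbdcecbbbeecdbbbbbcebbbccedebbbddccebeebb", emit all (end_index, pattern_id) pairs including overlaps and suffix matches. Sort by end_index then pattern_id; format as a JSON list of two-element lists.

Construct AC machine:
Trie nodes:
  0='ε' goto b→1 e→4
  1='b' goto b→2
  2='bb' goto b→3
  3='bbb' goto ·  ←P0
  4='e' goto ·  ←P1

BFS fail/out derivation:
  fail(1) 'b': from fail(0)=0 chase 'b': 0 ⇒ 0;  out=∅∪out(0)=∅
  fail(4) 'e': from fail(0)=0 chase 'e': 0 ⇒ 0;  out={1}∪out(0)={1}
  fail(2) 'bb': from fail(1)=0 chase 'b': 0 ⇒ 1;  out=∅∪out(1)=∅
  fail(3) 'bbb': from fail(2)=1 chase 'b': 1 ⇒ 2;  out={0}∪out(2)={0}

Text stream:
i=0 'e': node 0→4  ** P1@[0:0]
i=1 'b': node 4→1 (via fail)
i=2 'e': node 1→4 (via fail)  ** P1@[2:2]
i=3 'e': node 4→4 (via fail)  ** P1@[3:3]
i=4 'e': node 4→4 (via fail)  ** P1@[4:4]
i=5 'b': node 4→1 (via fail)
i=6 'b': node 1→2
i=7 'b': node 2→3  ** P0@[5:7]
i=8 'e': node 3→4 (via fail)  ** P1@[8:8]
i=9 'e': node 4→4 (via fail)  ** P1@[9:9]
i=10 'b': node 4→1 (via fail)
i=11 'e': node 1→4 (via fail)  ** P1@[11:11]
i=12 'c': node 4→0 (via fail)
i=13 'a': node 0→0
i=14 'b': node 0→1
i=15 'b': node 1→2
i=16 'b': node 2→3  ** P0@[14:16]
i=17 'c': node 3→0 (via fail)
i=18 'b': node 0→1
i=19 'b': node 1→2
i=20 'b': node 2→3  ** P0@[18:20]
i=21 'b': node 3→3 (via fail)  ** P0@[19:21]
i=22 'd': node 3→0 (via fail)
i=23 'c': node 0→0
i=24 'e': node 0→4  ** P1@[24:24]
i=25 'c': node 4→0 (via fail)
i=26 'b': node 0→1
i=27 'b': node 1→2
i=28 'b': node 2→3  ** P0@[26:28]
i=29 'e': node 3→4 (via fail)  ** P1@[29:29]
i=30 'e': node 4→4 (via fail)  ** P1@[30:30]
i=31 'c': node 4→0 (via fail)
i=32 'd': node 0→0
i=33 'b': node 0→1
i=34 'b': node 1→2
i=35 'b': node 2→3  ** P0@[33:35]
i=36 'b': node 3→3 (via fail)  ** P0@[34:36]
i=37 'b': node 3→3 (via fail)  ** P0@[35:37]
i=38 'c': node 3→0 (via fail)
i=39 'e': node 0→4  ** P1@[39:39]
i=40 'b': node 4→1 (via fail)
i=41 'b': node 1→2
i=42 'b': node 2→3  ** P0@[40:42]
i=43 'c': node 3→0 (via fail)
i=44 'c': node 0→0
i=45 'e': node 0→4  ** P1@[45:45]
i=46 'd': node 4→0 (via fail)
i=47 'e': node 0→4  ** P1@[47:47]
i=48 'b': node 4→1 (via fail)
i=49 'b': node 1→2
i=50 'b': node 2→3  ** P0@[48:50]
i=51 'd': node 3→0 (via fail)
i=52 'd': node 0→0
i=53 'c': node 0→0
i=54 'c': node 0→0
i=55 'e': node 0→4  ** P1@[55:55]
i=56 'b': node 4→1 (via fail)
i=57 'e': node 1→4 (via fail)  ** P1@[57:57]
i=58 'e': node 4→4 (via fail)  ** P1@[58:58]
i=59 'b': node 4→1 (via fail)
i=60 'b': node 1→2

All matches (sorted): [[0,1],[2,1],[3,1],[4,1],[7,0],[8,1],[9,1],[11,1],[16,0],[20,0],[21,0],[24,1],[28,0],[29,1],[30,1],[35,0],[36,0],[37,0],[39,1],[42,0],[45,1],[47,1],[50,0],[55,1],[57,1],[58,1]]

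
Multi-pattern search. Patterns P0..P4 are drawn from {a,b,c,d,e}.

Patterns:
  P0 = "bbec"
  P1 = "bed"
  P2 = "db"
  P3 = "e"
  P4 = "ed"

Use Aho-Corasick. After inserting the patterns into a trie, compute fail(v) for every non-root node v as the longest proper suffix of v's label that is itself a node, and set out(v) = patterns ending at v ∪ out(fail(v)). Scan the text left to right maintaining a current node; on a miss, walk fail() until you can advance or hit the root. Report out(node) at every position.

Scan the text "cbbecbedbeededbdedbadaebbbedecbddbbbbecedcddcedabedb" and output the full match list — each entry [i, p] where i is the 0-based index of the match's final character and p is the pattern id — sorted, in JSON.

Build:
Trie (insert patterns):
  0='ε' goto b→1 d→7 e→9
  1='b' goto b→2 e→5
  2='bb' goto e→3
  3='bbe' goto c→4
  4='bbec' goto ·  ←P0
  5='be' goto d→6
  6='bed' goto ·  ←P1
  7='d' goto b→8
  8='db' goto ·  ←P2
  9='e' goto d→10  ←P3
  10='ed' goto ·  ←P4

Failure links (BFS by depth):
  n1('b'): parent n0 fail=0; on 'b' 0 → fail=0;  out ∅∪∅=∅
  n7('d'): parent n0 fail=0; on 'd' 0 → fail=0;  out ∅∪∅=∅
  n9('e'): parent n0 fail=0; on 'e' 0 → fail=0;  out {3}∪∅={3}
  n2('bb'): parent n1 fail=0; on 'b' 0 → fail=1;  out ∅∪∅=∅
  n5('be'): parent n1 fail=0; on 'e' 0 → fail=9;  out ∅∪{3}={3}
  n8('db'): parent n7 fail=0; on 'b' 0 → fail=1;  out {2}∪∅={2}
  n10('ed'): parent n9 fail=0; on 'd' 0 → fail=7;  out {4}∪∅={4}
  n3('bbe'): parent n2 fail=1; on 'e' 1 → fail=5;  out ∅∪{3}={3}
  n6('bed'): parent n5 fail=9; on 'd' 9 → fail=10;  out {1}∪{4}={1,4}
  n4('bbec'): parent n3 fail=5; on 'c' 5→9→0 → fail=0;  out {0}∪∅={0}

Text stream:
i=0 'c': node 0→0
i=1 'b': node 0→1
i=2 'b': node 1→2
i=3 'e': node 2→3  → match P3@[3:3]
i=4 'c': node 3→4  → match P0@[1:4]
i=5 'b': node 4→1 (fail-walked)
i=6 'e': node 1→5  → match P3@[6:6]
i=7 'd': node 5→6  → match P1@[5:7],P4@[6:7]
i=8 'b': node 6→8 (fail-walked)  → match P2@[7:8]
i=9 'e': node 8→5 (fail-walked)  → match P3@[9:9]
i=10 'e': node 5→9 (fail-walked)  → match P3@[10:10]
i=11 'd': node 9→10  → match P4@[10:11]
i=12 'e': node 10→9 (fail-walked)  → match P3@[12:12]
i=13 'd': node 9→10  → match P4@[12:13]
i=14 'b': node 10→8 (fail-walked)  → match P2@[13:14]
i=15 'd': node 8→7 (fail-walked)
i=16 'e': node 7→9 (fail-walked)  → match P3@[16:16]
i=17 'd': node 9→10  → match P4@[16:17]
i=18 'b': node 10→8 (fail-walked)  → match P2@[17:18]
i=19 'a': node 8→0 (fail-walked)
i=20 'd': node 0→7
i=21 'a': node 7→0 (fail-walked)
i=22 'e': node 0→9  → match P3@[22:22]
i=23 'b': node 9→1 (fail-walked)
i=24 'b': node 1→2
i=25 'b': node 2→2 (fail-walked)
i=26 'e': node 2→3  → match P3@[26:26]
i=27 'd': node 3→6 (fail-walked)  → match P1@[25:27],P4@[26:27]
i=28 'e': node 6→9 (fail-walked)  → match P3@[28:28]
i=29 'c': node 9→0 (fail-walked)
i=30 'b': node 0→1
i=31 'd': node 1→7 (fail-walked)
i=32 'd': node 7→7 (fail-walked)
i=33 'b': node 7→8  → match P2@[32:33]
i=34 'b': node 8→2 (fail-walked)
i=35 'b': node 2→2 (fail-walked)
i=36 'b': node 2→2 (fail-walked)
i=37 'e': node 2→3  → match P3@[37:37]
i=38 'c': node 3→4  → match P0@[35:38]
i=39 'e': node 4→9 (fail-walked)  → match P3@[39:39]
i=40 'd': node 9→10  → match P4@[39:40]
i=41 'c': node 10→0 (fail-walked)
i=42 'd': node 0→7
i=43 'd': node 7→7 (fail-walked)
i=44 'c': node 7→0 (fail-walked)
i=45 'e': node 0→9  → match P3@[45:45]
i=46 'd': node 9→10  → match P4@[45:46]
i=47 'a': node 10→0 (fail-walked)
i=48 'b': node 0→1
i=49 'e': node 1→5  → match P3@[49:49]
i=50 'd': node 5→6  → match P1@[48:50],P4@[49:50]
i=51 'b': node 6→8 (fail-walked)  → match P2@[50:51]

All matches (sorted): [[3,3],[4,0],[6,3],[7,1],[7,4],[8,2],[9,3],[10,3],[11,4],[12,3],[13,4],[14,2],[16,3],[17,4],[18,2],[22,3],[26,3],[27,1],[27,4],[28,3],[33,2],[37,3],[38,0],[39,3],[40,4],[45,3],[46,4],[49,3],[50,1],[50,4],[51,2]]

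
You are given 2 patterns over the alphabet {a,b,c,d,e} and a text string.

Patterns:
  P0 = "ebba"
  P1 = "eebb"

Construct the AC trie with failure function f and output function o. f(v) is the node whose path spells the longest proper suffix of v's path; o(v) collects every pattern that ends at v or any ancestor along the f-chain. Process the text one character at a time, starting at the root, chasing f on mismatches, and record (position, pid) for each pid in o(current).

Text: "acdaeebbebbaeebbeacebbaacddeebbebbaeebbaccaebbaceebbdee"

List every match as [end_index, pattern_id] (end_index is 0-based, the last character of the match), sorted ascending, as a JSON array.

Build automaton:
Trie (insert patterns):
  n0 'ε': e→1
  n1 'e': b→2 e→5
  n2 'eb': b→3
  n3 'ebb': a→4
  n4 'ebba': ·  ←P0
  n5 'ee': b→6
  n6 'eeb': b→7
  n7 'eebb': ·  ←P1

Failure links (BFS by depth):
  fail(1) 'e': from fail(0)=0 chase 'e': 0 ⇒ 0;  out=∅∪out(0)=∅
  fail(2) 'eb': from fail(1)=0 chase 'b': 0 ⇒ 0;  out=∅∪out(0)=∅
  fail(5) 'ee': from fail(1)=0 chase 'e': 0 ⇒ 1;  out=∅∪out(1)=∅
  fail(3) 'ebb': from fail(2)=0 chase 'b': 0 ⇒ 0;  out=∅∪out(0)=∅
  fail(6) 'eeb': from fail(5)=1 chase 'b': 1 ⇒ 2;  out=∅∪out(2)=∅
  fail(4) 'ebba': from fail(3)=0 chase 'a': 0 ⇒ 0;  out={0}∪out(0)={0}
  fail(7) 'eebb': from fail(6)=2 chase 'b': 2 ⇒ 3;  out={1}∪out(3)={1}

Text stream:
[0] read 'a'  n0⇒n0
[1] read 'c'  n0⇒n0
[2] read 'd'  n0⇒n0
[3] read 'a'  n0⇒n0
[4] read 'e'  n0⇒n1
[5] read 'e'  n1⇒n5
[6] read 'b'  n5⇒n6
[7] read 'b'  n6⇒n7  → match P1@[4:7]
[8] read 'e'  n7⇒n1 (fail-walked)
[9] read 'b'  n1⇒n2
[10] read 'b'  n2⇒n3
[11] read 'a'  n3⇒n4  → match P0@[8:11]
[12] read 'e'  n4⇒n1 (fail-walked)
[13] read 'e'  n1⇒n5
[14] read 'b'  n5⇒n6
[15] read 'b'  n6⇒n7  → match P1@[12:15]
[16] read 'e'  n7⇒n1 (fail-walked)
[17] read 'a'  n1⇒n0 (fail-walked)
[18] read 'c'  n0⇒n0
[19] read 'e'  n0⇒n1
[20] read 'b'  n1⇒n2
[21] read 'b'  n2⇒n3
[22] read 'a'  n3⇒n4  → match P0@[19:22]
[23] read 'a'  n4⇒n0 (fail-walked)
[24] read 'c'  n0⇒n0
[25] read 'd'  n0⇒n0
[26] read 'd'  n0⇒n0
[27] read 'e'  n0⇒n1
[28] read 'e'  n1⇒n5
[29] read 'b'  n5⇒n6
[30] read 'b'  n6⇒n7  → match P1@[27:30]
[31] read 'e'  n7⇒n1 (fail-walked)
[32] read 'b'  n1⇒n2
[33] read 'b'  n2⇒n3
[34] read 'a'  n3⇒n4  → match P0@[31:34]
[35] read 'e'  n4⇒n1 (fail-walked)
[36] read 'e'  n1⇒n5
[37] read 'b'  n5⇒n6
[38] read 'b'  n6⇒n7  → match P1@[35:38]
[39] read 'a'  n7⇒n4 (fail-walked)  → match P0@[36:39]
[40] read 'c'  n4⇒n0 (fail-walked)
[41] read 'c'  n0⇒n0
[42] read 'a'  n0⇒n0
[43] read 'e'  n0⇒n1
[44] read 'b'  n1⇒n2
[45] read 'b'  n2⇒n3
[46] read 'a'  n3⇒n4  → match P0@[43:46]
[47] read 'c'  n4⇒n0 (fail-walked)
[48] read 'e'  n0⇒n1
[49] read 'e'  n1⇒n5
[50] read 'b'  n5⇒n6
[51] read 'b'  n6⇒n7  → match P1@[48:51]
[52] read 'd'  n7⇒n0 (fail-walked)
[53] read 'e'  n0⇒n1
[54] read 'e'  n1⇒n5

All matches (sorted): [[7,1],[11,0],[15,1],[22,0],[30,1],[34,0],[38,1],[39,0],[46,0],[51,1]]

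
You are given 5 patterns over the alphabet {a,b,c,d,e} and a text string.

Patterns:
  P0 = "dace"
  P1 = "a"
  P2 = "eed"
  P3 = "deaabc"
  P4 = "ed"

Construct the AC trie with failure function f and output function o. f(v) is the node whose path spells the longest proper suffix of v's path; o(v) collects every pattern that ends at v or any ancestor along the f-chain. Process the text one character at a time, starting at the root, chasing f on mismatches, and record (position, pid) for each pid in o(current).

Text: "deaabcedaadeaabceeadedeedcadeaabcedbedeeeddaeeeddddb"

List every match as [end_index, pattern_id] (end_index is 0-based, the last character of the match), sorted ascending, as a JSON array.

Build:
Trie (insert patterns):
  n0 'ε': a→5 d→1 e→6
  n1 'd': a→2 e→9
  n2 'da': c→3
  n3 'dac': e→4
  n4 'dace': ·  [P0 ends]
  n5 'a': ·  [P1 ends]
  n6 'e': d→14 e→7
  n7 'ee': d→8
  n8 'eed': ·  [P2 ends]
  n9 'de': a→10
  n10 'dea': a→11
  n11 'deaa': b→12
  n12 'deaab': c→13
  n13 'deaabc': ·  [P3 ends]
  n14 'ed': ·  [P4 ends]

BFS fail/out derivation:
  n1('d'): parent n0 fail=0; on 'd' 0 → fail=0;  out ∅∪∅=∅
  n5('a'): parent n0 fail=0; on 'a' 0 → fail=0;  out {1}∪∅={1}
  n6('e'): parent n0 fail=0; on 'e' 0 → fail=0;  out ∅∪∅=∅
  n2('da'): parent n1 fail=0; on 'a' 0 → fail=5;  out ∅∪{1}={1}
  n7('ee'): parent n6 fail=0; on 'e' 0 → fail=6;  out ∅∪∅=∅
  n9('de'): parent n1 fail=0; on 'e' 0 → fail=6;  out ∅∪∅=∅
  n14('ed'): parent n6 fail=0; on 'd' 0 → fail=1;  out {4}∪∅={4}
  n3('dac'): parent n2 fail=5; on 'c' 5→0 → fail=0;  out ∅∪∅=∅
  n8('eed'): parent n7 fail=6; on 'd' 6 → fail=14;  out {2}∪{4}={2,4}
  n10('dea'): parent n9 fail=6; on 'a' 6→0 → fail=5;  out ∅∪{1}={1}
  n4('dace'): parent n3 fail=0; on 'e' 0 → fail=6;  out {0}∪∅={0}
  n11('deaa'): parent n10 fail=5; on 'a' 5→0 → fail=5;  out ∅∪{1}={1}
  n12('deaab'): parent n11 fail=5; on 'b' 5→0 → fail=0;  out ∅∪∅=∅
  n13('deaabc'): parent n12 fail=0; on 'c' 0 → fail=0;  out {3}∪∅={3}

Run:
pos 0 'd': at 1
pos 1 'e': at 9
pos 2 'a': at 10  → match P1@[2:2]
pos 3 'a': at 11  → match P1@[3:3]
pos 4 'b': at 12
pos 5 'c': at 13  → match P3@[0:5]
pos 6 'e': at 6 ·f
pos 7 'd': at 14  → match P4@[6:7]
pos 8 'a': at 2 ·f  → match P1@[8:8]
pos 9 'a': at 5 ·f  → match P1@[9:9]
pos 10 'd': at 1 ·f
pos 11 'e': at 9
pos 12 'a': at 10  → match P1@[12:12]
pos 13 'a': at 11  → match P1@[13:13]
pos 14 'b': at 12
pos 15 'c': at 13  → match P3@[10:15]
pos 16 'e': at 6 ·f
pos 17 'e': at 7
pos 18 'a': at 5 ·f  → match P1@[18:18]
pos 19 'd': at 1 ·f
pos 20 'e': at 9
pos 21 'd': at 14 ·f  → match P4@[20:21]
pos 22 'e': at 9 ·f
pos 23 'e': at 7 ·f
pos 24 'd': at 8  → match P2@[22:24],P4@[23:24]
pos 25 'c': at 0 ·f
pos 26 'a': at 5  → match P1@[26:26]
pos 27 'd': at 1 ·f
pos 28 'e': at 9
pos 29 'a': at 10  → match P1@[29:29]
pos 30 'a': at 11  → match P1@[30:30]
pos 31 'b': at 12
pos 32 'c': at 13  → match P3@[27:32]
pos 33 'e': at 6 ·f
pos 34 'd': at 14  → match P4@[33:34]
pos 35 'b': at 0 ·f
pos 36 'e': at 6
pos 37 'd': at 14  → match P4@[36:37]
pos 38 'e': at 9 ·f
pos 39 'e': at 7 ·f
pos 40 'e': at 7 ·f
pos 41 'd': at 8  → match P2@[39:41],P4@[40:41]
pos 42 'd': at 1 ·f
pos 43 'a': at 2  → match P1@[43:43]
pos 44 'e': at 6 ·f
pos 45 'e': at 7
pos 46 'e': at 7 ·f
pos 47 'd': at 8  → match P2@[45:47],P4@[46:47]
pos 48 'd': at 1 ·f
pos 49 'd': at 1 ·f
pos 50 'd': at 1 ·f
pos 51 'b': at 0 ·f

Matches: [[2,1],[3,1],[5,3],[7,4],[8,1],[9,1],[12,1],[13,1],[15,3],[18,1],[21,4],[24,2],[24,4],[26,1],[29,1],[30,1],[32,3],[34,4],[37,4],[41,2],[41,4],[43,1],[47,2],[47,4]]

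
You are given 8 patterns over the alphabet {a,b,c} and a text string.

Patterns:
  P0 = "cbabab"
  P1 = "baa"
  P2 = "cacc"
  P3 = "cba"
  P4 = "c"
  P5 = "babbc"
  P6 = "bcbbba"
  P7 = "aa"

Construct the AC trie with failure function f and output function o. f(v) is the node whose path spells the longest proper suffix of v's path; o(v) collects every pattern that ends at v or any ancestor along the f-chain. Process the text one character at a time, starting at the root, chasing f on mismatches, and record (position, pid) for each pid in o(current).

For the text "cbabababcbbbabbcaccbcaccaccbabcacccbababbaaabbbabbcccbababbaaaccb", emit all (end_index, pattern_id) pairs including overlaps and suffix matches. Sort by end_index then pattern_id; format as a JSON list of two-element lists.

Build automaton:
Trie nodes:
  n0 'ε': a→21 b→7 c→1
  n1 'c': a→10 b→2  [P4 ends]
  n2 'cb': a→3
  n3 'cba': b→4  [P3 ends]
  n4 'cbab': a→5
  n5 'cbaba': b→6
  n6 'cbabab': ·  [P0 ends]
  n7 'b': a→8 c→16
  n8 'ba': a→9 b→13
  n9 'baa': ·  [P1 ends]
  n10 'ca': c→11
  n11 'cac': c→12
  n12 'cacc': ·  [P2 ends]
  n13 'bab': b→14
  n14 'babb': c→15
  n15 'babbc': ·  [P5 ends]
  n16 'bc': b→17
  n17 'bcb': b→18
  n18 'bcbb': b→19
  n19 'bcbbb': a→20
  n20 'bcbbba': ·  [P6 ends]
  n21 'a': a→22
  n22 'aa': ·  [P7 ends]

BFS fail/out derivation:
  n1('c'): parent n0 fail=0; on 'c' 0 → fail=0;  out {4}∪∅={4}
  n7('b'): parent n0 fail=0; on 'b' 0 → fail=0;  out ∅∪∅=∅
  n21('a'): parent n0 fail=0; on 'a' 0 → fail=0;  out ∅∪∅=∅
  n2('cb'): parent n1 fail=0; on 'b' 0 → fail=7;  out ∅∪∅=∅
  n8('ba'): parent n7 fail=0; on 'a' 0 → fail=21;  out ∅∪∅=∅
  n10('ca'): parent n1 fail=0; on 'a' 0 → fail=21;  out ∅∪∅=∅
  n16('bc'): parent n7 fail=0; on 'c' 0 → fail=1;  out ∅∪{4}={4}
  n22('aa'): parent n21 fail=0; on 'a' 0 → fail=21;  out {7}∪∅={7}
  n3('cba'): parent n2 fail=7; on 'a' 7 → fail=8;  out {3}∪∅={3}
  n9('baa'): parent n8 fail=21; on 'a' 21 → fail=22;  out {1}∪{7}={1,7}
  n11('cac'): parent n10 fail=21; on 'c' 21→0 → fail=1;  out ∅∪{4}={4}
  n13('bab'): parent n8 fail=21; on 'b' 21→0 → fail=7;  out ∅∪∅=∅
  n17('bcb'): parent n16 fail=1; on 'b' 1 → fail=2;  out ∅∪∅=∅
  n4('cbab'): parent n3 fail=8; on 'b' 8 → fail=13;  out ∅∪∅=∅
  n12('cacc'): parent n11 fail=1; on 'c' 1→0 → fail=1;  out {2}∪{4}={2,4}
  n14('babb'): parent n13 fail=7; on 'b' 7→0 → fail=7;  out ∅∪∅=∅
  n18('bcbb'): parent n17 fail=2; on 'b' 2→7→0 → fail=7;  out ∅∪∅=∅
  n5('cbaba'): parent n4 fail=13; on 'a' 13→7 → fail=8;  out ∅∪∅=∅
  n15('babbc'): parent n14 fail=7; on 'c' 7 → fail=16;  out {5}∪{4}={4,5}
  n19('bcbbb'): parent n18 fail=7; on 'b' 7→0 → fail=7;  out ∅∪∅=∅
  n6('cbabab'): parent n5 fail=8; on 'b' 8 → fail=13;  out {0}∪∅={0}
  n20('bcbbba'): parent n19 fail=7; on 'a' 7 → fail=8;  out {6}∪∅={6}

Text stream:
pos 0 'c': at 1  ** P4@[0:0]
pos 1 'b': at 2
pos 2 'a': at 3  ** P3@[0:2]
pos 3 'b': at 4
pos 4 'a': at 5
pos 5 'b': at 6  ** P0@[0:5]
pos 6 'a': at 8 ·f
pos 7 'b': at 13
pos 8 'c': at 16 ·f  ** P4@[8:8]
pos 9 'b': at 17
pos 10 'b': at 18
pos 11 'b': at 19
pos 12 'a': at 20  ** P6@[7:12]
pos 13 'b': at 13 ·f
pos 14 'b': at 14
pos 15 'c': at 15  ** P4@[15:15],P5@[11:15]
pos 16 'a': at 10 ·f
pos 17 'c': at 11  ** P4@[17:17]
pos 18 'c': at 12  ** P2@[15:18],P4@[18:18]
pos 19 'b': at 2 ·f
pos 20 'c': at 16 ·f  ** P4@[20:20]
pos 21 'a': at 10 ·f
pos 22 'c': at 11  ** P4@[22:22]
pos 23 'c': at 12  ** P2@[20:23],P4@[23:23]
pos 24 'a': at 10 ·f
pos 25 'c': at 11  ** P4@[25:25]
pos 26 'c': at 12  ** P2@[23:26],P4@[26:26]
pos 27 'b': at 2 ·f
pos 28 'a': at 3  ** P3@[26:28]
pos 29 'b': at 4
pos 30 'c': at 16 ·f  ** P4@[30:30]
pos 31 'a': at 10 ·f
pos 32 'c': at 11  ** P4@[32:32]
pos 33 'c': at 12  ** P2@[30:33],P4@[33:33]
pos 34 'c': at 1 ·f  ** P4@[34:34]
pos 35 'b': at 2
pos 36 'a': at 3  ** P3@[34:36]
pos 37 'b': at 4
pos 38 'a': at 5
pos 39 'b': at 6  ** P0@[34:39]
pos 40 'b': at 14 ·f
pos 41 'a': at 8 ·f
pos 42 'a': at 9  ** P1@[40:42],P7@[41:42]
pos 43 'a': at 22 ·f  ** P7@[42:43]
pos 44 'b': at 7 ·f
pos 45 'b': at 7 ·f
pos 46 'b': at 7 ·f
pos 47 'a': at 8
pos 48 'b': at 13
pos 49 'b': at 14
pos 50 'c': at 15  ** P4@[50:50],P5@[46:50]
pos 51 'c': at 1 ·f  ** P4@[51:51]
pos 52 'c': at 1 ·f  ** P4@[52:52]
pos 53 'b': at 2
pos 54 'a': at 3  ** P3@[52:54]
pos 55 'b': at 4
pos 56 'a': at 5
pos 57 'b': at 6  ** P0@[52:57]
pos 58 'b': at 14 ·f
pos 59 'a': at 8 ·f
pos 60 'a': at 9  ** P1@[58:60],P7@[59:60]
pos 61 'a': at 22 ·f  ** P7@[60:61]
pos 62 'c': at 1 ·f  ** P4@[62:62]
pos 63 'c': at 1 ·f  ** P4@[63:63]
pos 64 'b': at 2

All matches (sorted): [[0,4],[2,3],[5,0],[8,4],[12,6],[15,4],[15,5],[17,4],[18,2],[18,4],[20,4],[22,4],[23,2],[23,4],[25,4],[26,2],[26,4],[28,3],[30,4],[32,4],[33,2],[33,4],[34,4],[36,3],[39,0],[42,1],[42,7],[43,7],[50,4],[50,5],[51,4],[52,4],[54,3],[57,0],[60,1],[60,7],[61,7],[62,4],[63,4]]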